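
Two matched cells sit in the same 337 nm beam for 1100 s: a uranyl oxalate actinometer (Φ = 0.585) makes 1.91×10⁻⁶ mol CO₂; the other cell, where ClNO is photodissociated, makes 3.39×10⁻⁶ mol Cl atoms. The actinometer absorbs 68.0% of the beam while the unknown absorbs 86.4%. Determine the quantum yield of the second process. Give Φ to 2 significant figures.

Φ = 0.82

Photons absorbed by the actinometer: 1.91×10⁻⁶ / 0.585 = 3.265×10⁻⁶ mol.
Incident flux: 3.265×10⁻⁶ / 0.680 = 4.801×10⁻⁶ einstein.
Absorbed by unknown: 0.864 × 4.801×10⁻⁶ = 4.148×10⁻⁶ mol.
Φ(unknown) = 3.39×10⁻⁶ / 4.148×10⁻⁶ = 0.82.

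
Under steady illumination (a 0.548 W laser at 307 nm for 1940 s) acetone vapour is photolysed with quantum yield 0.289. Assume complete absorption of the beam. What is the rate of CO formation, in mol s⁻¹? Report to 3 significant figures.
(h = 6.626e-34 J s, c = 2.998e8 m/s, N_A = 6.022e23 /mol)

4.06e-7 mol s⁻¹

Photon energy at 307 nm: hc/λ = (6.626e-34)(2.998e8)/(307e-9) = 6.471e-19 J.
Energy delivered: (0.548 W)(1940 s) = 1063 J.
Photons incident: 1063 / 6.471e-19 = 1.643e21, i.e. 1.643e21/6.022e23 = 0.002728 mol.
Product formed: 0.289 × 0.002728 = 7.884e-4 mol.
Rate: 7.884e-4 / 1940 s = 4.06e-7 mol s⁻¹.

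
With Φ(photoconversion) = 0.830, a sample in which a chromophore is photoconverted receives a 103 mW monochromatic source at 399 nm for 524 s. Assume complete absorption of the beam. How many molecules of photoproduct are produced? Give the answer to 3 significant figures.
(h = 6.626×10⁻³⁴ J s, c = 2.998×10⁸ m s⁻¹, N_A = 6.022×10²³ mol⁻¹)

9.00×10¹⁹ molecules

Photon energy at 399 nm: hc/λ = (6.626×10⁻³⁴)(2.998×10⁸)/(399×10⁻⁹) = 4.979×10⁻¹⁹ J.
Energy delivered: (103 mW)(524 s) = 53.97 J.
Photons incident: 53.97 / 4.979×10⁻¹⁹ = 1.084×10²⁰, i.e. 1.084×10²⁰/6.022×10²³ = 1.800×10⁻⁴ mol.
Product: Φ × n_abs = 0.830 × 1.800×10⁻⁴ = 1.494×10⁻⁴ mol.
As a count: 1.494×10⁻⁴ × 6.022×10²³ = 9.00×10¹⁹.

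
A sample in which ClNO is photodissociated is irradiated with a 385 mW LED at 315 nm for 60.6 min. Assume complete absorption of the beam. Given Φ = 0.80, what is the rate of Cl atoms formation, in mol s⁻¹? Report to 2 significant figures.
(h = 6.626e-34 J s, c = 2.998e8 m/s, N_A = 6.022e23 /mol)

8.1e-7 mol s⁻¹

Photon energy at 315 nm: hc/λ = (6.626e-34)(2.998e8)/(315e-9) = 6.306e-19 J.
Energy delivered: (385 mW)(3636 s) = 1400 J.
Photons incident: 1400 / 6.306e-19 = 2.220e21, i.e. 2.220e21/6.022e23 = 0.003686 mol.
Product formed: 0.80 × 0.003686 = 0.002949 mol.
Rate: 0.002949 / 3636 s = 8.1e-7 mol s⁻¹.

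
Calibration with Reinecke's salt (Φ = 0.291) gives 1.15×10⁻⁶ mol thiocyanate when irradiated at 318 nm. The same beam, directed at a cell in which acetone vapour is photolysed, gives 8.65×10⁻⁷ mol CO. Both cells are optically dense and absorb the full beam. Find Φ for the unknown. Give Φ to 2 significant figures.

Φ = 0.22

Photons absorbed by the actinometer: 1.15×10⁻⁶ / 0.291 = 3.952×10⁻⁶ mol.
Φ(unknown) = 8.65×10⁻⁷ / 3.952×10⁻⁶ = 0.22.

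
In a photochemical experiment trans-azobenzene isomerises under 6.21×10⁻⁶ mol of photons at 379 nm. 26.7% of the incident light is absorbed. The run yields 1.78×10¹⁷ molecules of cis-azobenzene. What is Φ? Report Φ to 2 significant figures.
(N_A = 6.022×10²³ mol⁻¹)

Product: 1.78×10¹⁷ / 6.022×10²³ = 2.956×10⁻⁷ mol.
Photons absorbed: 0.267 × 6.21×10⁻⁶ = 1.658×10⁻⁶ mol.
Φ = 2.956×10⁻⁷ mol / 1.658×10⁻⁶ mol photons = 0.18.

Φ = 0.18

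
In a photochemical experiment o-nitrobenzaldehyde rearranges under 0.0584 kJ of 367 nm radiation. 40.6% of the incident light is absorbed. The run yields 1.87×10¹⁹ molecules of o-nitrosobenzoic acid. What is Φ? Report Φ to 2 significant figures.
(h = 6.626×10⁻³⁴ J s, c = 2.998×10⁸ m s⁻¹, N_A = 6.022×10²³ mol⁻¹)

Product: 1.87×10¹⁹ / 6.022×10²³ = 3.105×10⁻⁵ mol.
Photon energy at 367 nm: hc/λ = (6.626×10⁻³⁴)(2.998×10⁸)/(367×10⁻⁹) = 5.413×10⁻¹⁹ J.
Incident energy: 0.0584 kJ = 58.4 J.
Photons incident: 58.4 / 5.413×10⁻¹⁹ = 1.079×10²⁰, i.e. 1.079×10²⁰/6.022×10²³ = 1.792×10⁻⁴ mol.
Photons absorbed: 0.406 × 1.792×10⁻⁴ = 7.276×10⁻⁵ mol.
Φ = 3.105×10⁻⁵ mol / 7.276×10⁻⁵ mol photons = 0.43.

Φ = 0.43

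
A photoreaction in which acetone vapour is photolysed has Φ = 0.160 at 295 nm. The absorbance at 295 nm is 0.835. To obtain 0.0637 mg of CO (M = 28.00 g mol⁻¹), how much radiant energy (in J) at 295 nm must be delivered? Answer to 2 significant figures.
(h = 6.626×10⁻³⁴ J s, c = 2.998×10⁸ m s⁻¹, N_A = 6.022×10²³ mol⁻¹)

6.8 J

Product: 0.0637 mg / 28.00 g mol⁻¹ = 2.275×10⁻⁶ mol.
Photons that must be absorbed: 2.275×10⁻⁶ / 0.160 = 1.422×10⁻⁵ mol.
Fraction absorbed: 1 − 10^(−0.835) = 0.8538.
Incident photons needed: 1.422×10⁻⁵ / 0.8538 = 1.665×10⁻⁵ mol.
Photon energy: hc/λ = 6.734×10⁻¹⁹ J; per mole, 4.055×10⁵ J mol⁻¹.
Energy required: 1.665×10⁻⁵ × 4.055×10⁵ = 6.8 J.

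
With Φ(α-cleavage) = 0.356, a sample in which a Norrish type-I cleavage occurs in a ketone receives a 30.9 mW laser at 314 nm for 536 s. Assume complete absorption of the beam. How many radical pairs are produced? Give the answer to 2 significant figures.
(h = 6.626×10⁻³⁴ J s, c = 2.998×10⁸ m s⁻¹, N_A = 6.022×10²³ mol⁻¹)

9.3×10¹⁸ radical pairs

Photon energy at 314 nm: hc/λ = (6.626×10⁻³⁴)(2.998×10⁸)/(314×10⁻⁹) = 6.326×10⁻¹⁹ J.
Energy delivered: (30.9 mW)(536 s) = 16.56 J.
Photons incident: 16.56 / 6.326×10⁻¹⁹ = 2.618×10¹⁹, i.e. 2.618×10¹⁹/6.022×10²³ = 4.347×10⁻⁵ mol.
Product: Φ × n_abs = 0.356 × 4.347×10⁻⁵ = 1.548×10⁻⁵ mol.
As a count: 1.548×10⁻⁵ × 6.022×10²³ = 9.3×10¹⁸.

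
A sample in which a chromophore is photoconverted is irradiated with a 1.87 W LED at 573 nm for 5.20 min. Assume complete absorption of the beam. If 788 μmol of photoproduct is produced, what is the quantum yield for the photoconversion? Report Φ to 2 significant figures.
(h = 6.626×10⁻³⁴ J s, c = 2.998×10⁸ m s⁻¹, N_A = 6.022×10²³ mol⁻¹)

Product: 788 μmol = 7.88×10⁻⁴ mol.
Photon energy at 573 nm: hc/λ = (6.626×10⁻³⁴)(2.998×10⁸)/(573×10⁻⁹) = 3.467×10⁻¹⁹ J.
Energy delivered: (1.87 W)(312 s) = 583.4 J.
Photons incident: 583.4 / 3.467×10⁻¹⁹ = 1.683×10²¹, i.e. 1.683×10²¹/6.022×10²³ = 0.002795 mol.
Φ = 7.88×10⁻⁴ mol / 0.002795 mol photons = 0.28.

Φ = 0.28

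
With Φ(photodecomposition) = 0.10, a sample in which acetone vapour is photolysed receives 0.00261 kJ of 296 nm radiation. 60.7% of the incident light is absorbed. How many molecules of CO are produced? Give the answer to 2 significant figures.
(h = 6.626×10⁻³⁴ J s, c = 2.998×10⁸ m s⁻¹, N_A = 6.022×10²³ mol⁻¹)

2.4×10¹⁷ molecules

Photon energy at 296 nm: hc/λ = (6.626×10⁻³⁴)(2.998×10⁸)/(296×10⁻⁹) = 6.711×10⁻¹⁹ J.
Incident energy: 0.00261 kJ = 2.61 J.
Photons incident: 2.61 / 6.711×10⁻¹⁹ = 3.889×10¹⁸, i.e. 3.889×10¹⁸/6.022×10²³ = 6.458×10⁻⁶ mol.
Photons absorbed: 0.607 × 6.458×10⁻⁶ = 3.920×10⁻⁶ mol.
Product: Φ × n_abs = 0.10 × 3.920×10⁻⁶ = 3.920×10⁻⁷ mol.
As a count: 3.920×10⁻⁷ × 6.022×10²³ = 2.4×10¹⁷.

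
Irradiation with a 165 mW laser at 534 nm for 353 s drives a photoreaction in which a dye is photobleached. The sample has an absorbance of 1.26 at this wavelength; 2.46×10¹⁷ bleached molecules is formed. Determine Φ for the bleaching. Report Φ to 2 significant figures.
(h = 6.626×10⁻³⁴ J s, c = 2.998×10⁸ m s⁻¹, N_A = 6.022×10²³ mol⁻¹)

Φ = 0.0017

Product: 2.46×10¹⁷ / 6.022×10²³ = 4.085×10⁻⁷ mol.
Photon energy at 534 nm: hc/λ = (6.626×10⁻³⁴)(2.998×10⁸)/(534×10⁻⁹) = 3.720×10⁻¹⁹ J.
Energy delivered: (165 mW)(353 s) = 58.25 J.
Photons incident: 58.25 / 3.720×10⁻¹⁹ = 1.566×10²⁰, i.e. 1.566×10²⁰/6.022×10²³ = 2.600×10⁻⁴ mol.
Fraction absorbed: 1 − 10^(−1.26) = 0.9450.
Photons absorbed: 0.9450 × 2.600×10⁻⁴ = 2.457×10⁻⁴ mol.
Φ = 4.085×10⁻⁷ mol / 2.457×10⁻⁴ mol photons = 0.0017.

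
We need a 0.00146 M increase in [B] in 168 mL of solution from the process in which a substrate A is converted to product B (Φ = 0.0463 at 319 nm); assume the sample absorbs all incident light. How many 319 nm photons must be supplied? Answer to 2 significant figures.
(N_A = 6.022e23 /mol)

Product: (0.00146 M)(0.168 L) = 2.453e-4 mol.
Photons that must be absorbed: 2.453e-4 / 0.0463 = 0.005298 mol.
Photon count: 0.005298 × 6.022e23 = 3.2e21.

3.2e21 photons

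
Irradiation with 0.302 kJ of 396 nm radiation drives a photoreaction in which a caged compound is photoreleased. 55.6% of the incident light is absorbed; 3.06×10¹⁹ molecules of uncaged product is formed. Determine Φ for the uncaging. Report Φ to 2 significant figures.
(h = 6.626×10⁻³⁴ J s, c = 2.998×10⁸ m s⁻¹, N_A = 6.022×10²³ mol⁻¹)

Φ = 0.091

Product: 3.06×10¹⁹ / 6.022×10²³ = 5.081×10⁻⁵ mol.
Photon energy at 396 nm: hc/λ = (6.626×10⁻³⁴)(2.998×10⁸)/(396×10⁻⁹) = 5.016×10⁻¹⁹ J.
Incident energy: 0.302 kJ = 302 J.
Photons incident: 302 / 5.016×10⁻¹⁹ = 6.021×10²⁰, i.e. 6.021×10²⁰/6.022×10²³ = 9.998×10⁻⁴ mol.
Photons absorbed: 0.556 × 9.998×10⁻⁴ = 5.559×10⁻⁴ mol.
Φ = 5.081×10⁻⁵ mol / 5.559×10⁻⁴ mol photons = 0.091.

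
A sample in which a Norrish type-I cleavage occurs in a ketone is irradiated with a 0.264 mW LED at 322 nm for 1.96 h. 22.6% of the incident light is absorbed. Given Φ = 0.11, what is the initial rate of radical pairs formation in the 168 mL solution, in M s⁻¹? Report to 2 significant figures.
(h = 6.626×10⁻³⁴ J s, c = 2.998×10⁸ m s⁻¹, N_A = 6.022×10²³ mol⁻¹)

Photon energy at 322 nm: hc/λ = (6.626×10⁻³⁴)(2.998×10⁸)/(322×10⁻⁹) = 6.169×10⁻¹⁹ J.
Energy delivered: (0.264 mW)(7056 s) = 1.863 J.
Photons incident: 1.863 / 6.169×10⁻¹⁹ = 3.020×10¹⁸, i.e. 3.020×10¹⁸/6.022×10²³ = 5.015×10⁻⁶ mol.
Photons absorbed: 0.226 × 5.015×10⁻⁶ = 1.133×10⁻⁶ mol.
Product formed: 0.11 × 1.133×10⁻⁶ = 1.246×10⁻⁷ mol.
Rate: 1.246×10⁻⁷ mol / (7056 s × 0.168 L) = 1.1×10⁻¹⁰ M s⁻¹.

1.1×10⁻¹⁰ M s⁻¹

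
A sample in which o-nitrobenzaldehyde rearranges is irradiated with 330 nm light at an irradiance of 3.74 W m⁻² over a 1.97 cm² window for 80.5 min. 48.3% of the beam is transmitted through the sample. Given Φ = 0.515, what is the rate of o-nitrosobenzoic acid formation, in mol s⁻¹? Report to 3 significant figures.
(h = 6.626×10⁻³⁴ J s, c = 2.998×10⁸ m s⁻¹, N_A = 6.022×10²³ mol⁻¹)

Photon energy at 330 nm: hc/λ = (6.626×10⁻³⁴)(2.998×10⁸)/(330×10⁻⁹) = 6.020×10⁻¹⁹ J.
Energy delivered: (3.74 W m⁻²)(1.97×10⁻⁴ m²)(4830 s) = 3.559 J.
Photons incident: 3.559 / 6.020×10⁻¹⁹ = 5.912×10¹⁸, i.e. 5.912×10¹⁸/6.022×10²³ = 9.817×10⁻⁶ mol.
Fraction absorbed: 1 − 48.3/100 = 0.5170.
Photons absorbed: 0.5170 × 9.817×10⁻⁶ = 5.075×10⁻⁶ mol.
Product formed: 0.515 × 5.075×10⁻⁶ = 2.614×10⁻⁶ mol.
Rate: 2.614×10⁻⁶ / 4830 s = 5.41×10⁻¹⁰ mol s⁻¹.

5.41×10⁻¹⁰ mol s⁻¹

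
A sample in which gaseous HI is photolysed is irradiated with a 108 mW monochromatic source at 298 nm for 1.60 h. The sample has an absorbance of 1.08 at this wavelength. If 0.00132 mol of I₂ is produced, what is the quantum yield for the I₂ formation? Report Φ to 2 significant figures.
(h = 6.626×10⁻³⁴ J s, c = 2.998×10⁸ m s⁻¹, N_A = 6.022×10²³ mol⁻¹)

Φ = 0.93

Photon energy at 298 nm: hc/λ = (6.626×10⁻³⁴)(2.998×10⁸)/(298×10⁻⁹) = 6.666×10⁻¹⁹ J.
Energy delivered: (108 mW)(5760 s) = 622.1 J.
Photons incident: 622.1 / 6.666×10⁻¹⁹ = 9.332×10²⁰, i.e. 9.332×10²⁰/6.022×10²³ = 0.001550 mol.
Fraction absorbed: 1 − 10^(−1.08) = 0.9168.
Photons absorbed: 0.9168 × 0.001550 = 0.001421 mol.
Φ = 0.00132 mol / 0.001421 mol photons = 0.93.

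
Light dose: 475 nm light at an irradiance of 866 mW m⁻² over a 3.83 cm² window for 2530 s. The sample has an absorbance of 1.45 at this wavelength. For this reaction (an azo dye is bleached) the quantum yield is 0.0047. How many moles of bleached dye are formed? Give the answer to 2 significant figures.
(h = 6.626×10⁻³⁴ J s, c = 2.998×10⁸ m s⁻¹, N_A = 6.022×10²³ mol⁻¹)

Photon energy at 475 nm: hc/λ = (6.626×10⁻³⁴)(2.998×10⁸)/(475×10⁻⁹) = 4.182×10⁻¹⁹ J.
Energy delivered: (866 mW m⁻²)(3.83×10⁻⁴ m²)(2530 s) = 0.8391 J.
Photons incident: 0.8391 / 4.182×10⁻¹⁹ = 2.006×10¹⁸, i.e. 2.006×10¹⁸/6.022×10²³ = 3.331×10⁻⁶ mol.
Fraction absorbed: 1 − 10^(−1.45) = 0.9645.
Photons absorbed: 0.9645 × 3.331×10⁻⁶ = 3.213×10⁻⁶ mol.
Product: Φ × n_abs = 0.0047 × 3.213×10⁻⁶ = 1.510×10⁻⁸ mol.

1.5×10⁻⁸ mol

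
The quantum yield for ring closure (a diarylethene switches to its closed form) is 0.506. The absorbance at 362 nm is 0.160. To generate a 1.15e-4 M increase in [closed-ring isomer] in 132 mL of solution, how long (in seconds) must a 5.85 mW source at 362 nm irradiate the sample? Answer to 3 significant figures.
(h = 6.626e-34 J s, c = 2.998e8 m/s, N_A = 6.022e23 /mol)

t ≈ 5500 s

Product: (1.15e-4 M)(0.132 L) = 1.518e-5 mol.
Photons that must be absorbed: 1.518e-5 / 0.506 = 3.000e-5 mol.
Fraction absorbed: 1 − 10^(−0.160) = 0.3082.
Incident photons needed: 3.000e-5 / 0.3082 = 9.734e-5 mol.
Photon energy: hc/λ = 5.487e-19 J; per mole, 3.304e5 J mol⁻¹.
Energy required: 9.734e-5 × 3.304e5 = 32.16 J.
Time: 32.16 J / 0.00585 W = 5500 s.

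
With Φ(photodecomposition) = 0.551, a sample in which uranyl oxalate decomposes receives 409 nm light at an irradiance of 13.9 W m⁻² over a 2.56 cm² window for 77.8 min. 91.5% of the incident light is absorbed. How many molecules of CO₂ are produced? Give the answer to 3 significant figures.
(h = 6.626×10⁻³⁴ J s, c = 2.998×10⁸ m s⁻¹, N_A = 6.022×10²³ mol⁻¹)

Photon energy at 409 nm: hc/λ = (6.626×10⁻³⁴)(2.998×10⁸)/(409×10⁻⁹) = 4.857×10⁻¹⁹ J.
Energy delivered: (13.9 W m⁻²)(2.56×10⁻⁴ m²)(4668 s) = 16.61 J.
Photons incident: 16.61 / 4.857×10⁻¹⁹ = 3.420×10¹⁹, i.e. 3.420×10¹⁹/6.022×10²³ = 5.679×10⁻⁵ mol.
Photons absorbed: 0.915 × 5.679×10⁻⁵ = 5.196×10⁻⁵ mol.
Product: Φ × n_abs = 0.551 × 5.196×10⁻⁵ = 2.863×10⁻⁵ mol.
As a count: 2.863×10⁻⁵ × 6.022×10²³ = 1.72×10¹⁹.

1.72×10¹⁹ molecules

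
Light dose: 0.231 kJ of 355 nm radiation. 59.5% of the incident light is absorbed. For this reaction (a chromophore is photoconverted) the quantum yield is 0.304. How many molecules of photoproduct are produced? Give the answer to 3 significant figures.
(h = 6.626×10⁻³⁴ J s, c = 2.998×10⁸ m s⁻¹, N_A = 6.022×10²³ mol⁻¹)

7.47×10¹⁹ molecules

Photon energy at 355 nm: hc/λ = (6.626×10⁻³⁴)(2.998×10⁸)/(355×10⁻⁹) = 5.596×10⁻¹⁹ J.
Incident energy: 0.231 kJ = 231 J.
Photons incident: 231 / 5.596×10⁻¹⁹ = 4.128×10²⁰, i.e. 4.128×10²⁰/6.022×10²³ = 6.855×10⁻⁴ mol.
Photons absorbed: 0.595 × 6.855×10⁻⁴ = 4.079×10⁻⁴ mol.
Product: Φ × n_abs = 0.304 × 4.079×10⁻⁴ = 1.240×10⁻⁴ mol.
As a count: 1.240×10⁻⁴ × 6.022×10²³ = 7.47×10¹⁹.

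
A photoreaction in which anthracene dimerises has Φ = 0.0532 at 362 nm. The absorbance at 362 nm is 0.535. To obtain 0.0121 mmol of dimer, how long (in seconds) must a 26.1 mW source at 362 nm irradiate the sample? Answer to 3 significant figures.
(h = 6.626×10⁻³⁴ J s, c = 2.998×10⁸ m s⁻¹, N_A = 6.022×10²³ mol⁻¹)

Product: 0.0121 mmol = 1.21×10⁻⁵ mol.
Photons that must be absorbed: 1.21×10⁻⁵ / 0.0532 = 2.274×10⁻⁴ mol.
Fraction absorbed: 1 − 10^(−0.535) = 0.7083.
Incident photons needed: 2.274×10⁻⁴ / 0.7083 = 3.211×10⁻⁴ mol.
Photon energy: hc/λ = 5.487×10⁻¹⁹ J; per mole, 3.304×10⁵ J mol⁻¹.
Energy required: 3.211×10⁻⁴ × 3.304×10⁵ = 106.1 J.
Time: 106.1 J / 0.0261 W = 4070 s.

t ≈ 4070 s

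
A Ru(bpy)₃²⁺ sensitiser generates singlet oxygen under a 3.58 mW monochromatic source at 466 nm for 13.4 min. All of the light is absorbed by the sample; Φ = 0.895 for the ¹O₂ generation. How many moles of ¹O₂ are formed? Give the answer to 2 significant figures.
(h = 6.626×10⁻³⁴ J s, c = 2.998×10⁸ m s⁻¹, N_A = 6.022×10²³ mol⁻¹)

Photon energy at 466 nm: hc/λ = (6.626×10⁻³⁴)(2.998×10⁸)/(466×10⁻⁹) = 4.263×10⁻¹⁹ J.
Energy delivered: (3.58 mW)(804 s) = 2.878 J.
Photons incident: 2.878 / 4.263×10⁻¹⁹ = 6.751×10¹⁸, i.e. 6.751×10¹⁸/6.022×10²³ = 1.121×10⁻⁵ mol.
Product: Φ × n_abs = 0.895 × 1.121×10⁻⁵ = 1.003×10⁻⁵ mol.

1.0×10⁻⁵ mol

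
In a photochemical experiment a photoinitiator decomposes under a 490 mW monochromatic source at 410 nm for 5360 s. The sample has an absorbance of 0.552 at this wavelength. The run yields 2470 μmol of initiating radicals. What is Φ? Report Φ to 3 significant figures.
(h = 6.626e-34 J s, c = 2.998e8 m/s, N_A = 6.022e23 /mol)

Φ = 0.381

Product: 2470 μmol = 0.00247 mol.
Photon energy at 410 nm: hc/λ = (6.626e-34)(2.998e8)/(410e-9) = 4.845e-19 J.
Energy delivered: (490 mW)(5360 s) = 2626 J.
Photons incident: 2626 / 4.845e-19 = 5.420e21, i.e. 5.420e21/6.022e23 = 0.009000 mol.
Fraction absorbed: 1 − 10^(−0.552) = 0.7195.
Photons absorbed: 0.7195 × 0.009000 = 0.006475 mol.
Φ = 0.00247 mol / 0.006475 mol photons = 0.381.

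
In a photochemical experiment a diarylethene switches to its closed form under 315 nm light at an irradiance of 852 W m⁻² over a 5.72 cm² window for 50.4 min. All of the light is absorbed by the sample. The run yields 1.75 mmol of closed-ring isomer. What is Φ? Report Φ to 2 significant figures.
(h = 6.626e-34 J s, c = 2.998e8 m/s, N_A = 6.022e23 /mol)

Φ = 0.45

Product: 1.75 mmol = 0.00175 mol.
Photon energy at 315 nm: hc/λ = (6.626e-34)(2.998e8)/(315e-9) = 6.306e-19 J.
Energy delivered: (852 W m⁻²)(5.72e-4 m²)(3024 s) = 1474 J.
Photons incident: 1474 / 6.306e-19 = 2.337e21, i.e. 2.337e21/6.022e23 = 0.003881 mol.
Φ = 0.00175 mol / 0.003881 mol photons = 0.45.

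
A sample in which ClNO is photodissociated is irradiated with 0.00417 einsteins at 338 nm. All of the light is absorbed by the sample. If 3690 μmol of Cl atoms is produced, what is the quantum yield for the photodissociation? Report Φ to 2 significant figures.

Product: 3690 μmol = 0.00369 mol.
Φ = 0.00369 mol / 0.00417 mol photons = 0.88.

Φ = 0.88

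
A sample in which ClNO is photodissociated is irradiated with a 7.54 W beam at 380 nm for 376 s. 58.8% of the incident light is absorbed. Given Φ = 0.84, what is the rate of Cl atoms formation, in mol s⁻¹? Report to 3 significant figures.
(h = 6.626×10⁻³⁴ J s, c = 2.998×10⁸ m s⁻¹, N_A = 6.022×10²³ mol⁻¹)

Photon energy at 380 nm: hc/λ = (6.626×10⁻³⁴)(2.998×10⁸)/(380×10⁻⁹) = 5.228×10⁻¹⁹ J.
Energy delivered: (7.54 W)(376 s) = 2835 J.
Photons incident: 2835 / 5.228×10⁻¹⁹ = 5.423×10²¹, i.e. 5.423×10²¹/6.022×10²³ = 0.009005 mol.
Photons absorbed: 0.588 × 0.009005 = 0.005295 mol.
Product formed: 0.84 × 0.005295 = 0.004448 mol.
Rate: 0.004448 / 376 s = 1.18×10⁻⁵ mol s⁻¹.

1.18×10⁻⁵ mol s⁻¹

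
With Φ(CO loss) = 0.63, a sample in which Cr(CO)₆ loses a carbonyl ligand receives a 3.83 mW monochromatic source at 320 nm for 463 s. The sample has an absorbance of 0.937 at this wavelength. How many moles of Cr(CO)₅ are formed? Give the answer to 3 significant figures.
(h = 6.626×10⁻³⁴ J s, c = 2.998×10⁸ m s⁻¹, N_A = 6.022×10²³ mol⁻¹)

Photon energy at 320 nm: hc/λ = (6.626×10⁻³⁴)(2.998×10⁸)/(320×10⁻⁹) = 6.208×10⁻¹⁹ J.
Energy delivered: (3.83 mW)(463 s) = 1.773 J.
Photons incident: 1.773 / 6.208×10⁻¹⁹ = 2.856×10¹⁸, i.e. 2.856×10¹⁸/6.022×10²³ = 4.743×10⁻⁶ mol.
Fraction absorbed: 1 − 10^(−0.937) = 0.8844.
Photons absorbed: 0.8844 × 4.743×10⁻⁶ = 4.195×10⁻⁶ mol.
Product: Φ × n_abs = 0.63 × 4.195×10⁻⁶ = 2.643×10⁻⁶ mol.

2.64×10⁻⁶ mol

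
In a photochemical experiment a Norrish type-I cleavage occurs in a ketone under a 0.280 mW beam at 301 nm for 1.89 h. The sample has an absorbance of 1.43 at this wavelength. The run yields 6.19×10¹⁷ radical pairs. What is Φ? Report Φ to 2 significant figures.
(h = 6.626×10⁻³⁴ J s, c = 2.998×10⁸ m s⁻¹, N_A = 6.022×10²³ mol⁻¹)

Φ = 0.22

Product: 6.19×10¹⁷ / 6.022×10²³ = 1.028×10⁻⁶ mol.
Photon energy at 301 nm: hc/λ = (6.626×10⁻³⁴)(2.998×10⁸)/(301×10⁻⁹) = 6.600×10⁻¹⁹ J.
Energy delivered: (0.280 mW)(6804 s) = 1.905 J.
Photons incident: 1.905 / 6.600×10⁻¹⁹ = 2.886×10¹⁸, i.e. 2.886×10¹⁸/6.022×10²³ = 4.792×10⁻⁶ mol.
Fraction absorbed: 1 − 10^(−1.43) = 0.9628.
Photons absorbed: 0.9628 × 4.792×10⁻⁶ = 4.614×10⁻⁶ mol.
Φ = 1.028×10⁻⁶ mol / 4.614×10⁻⁶ mol photons = 0.22.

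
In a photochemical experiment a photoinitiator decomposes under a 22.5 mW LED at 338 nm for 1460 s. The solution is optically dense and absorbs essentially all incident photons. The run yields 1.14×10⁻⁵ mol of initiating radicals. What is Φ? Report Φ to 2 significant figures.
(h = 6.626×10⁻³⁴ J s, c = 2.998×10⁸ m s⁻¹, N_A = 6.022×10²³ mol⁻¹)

Photon energy at 338 nm: hc/λ = (6.626×10⁻³⁴)(2.998×10⁸)/(338×10⁻⁹) = 5.877×10⁻¹⁹ J.
Energy delivered: (22.5 mW)(1460 s) = 32.85 J.
Photons incident: 32.85 / 5.877×10⁻¹⁹ = 5.590×10¹⁹, i.e. 5.590×10¹⁹/6.022×10²³ = 9.283×10⁻⁵ mol.
Φ = 1.14×10⁻⁵ mol / 9.283×10⁻⁵ mol photons = 0.12.

Φ = 0.12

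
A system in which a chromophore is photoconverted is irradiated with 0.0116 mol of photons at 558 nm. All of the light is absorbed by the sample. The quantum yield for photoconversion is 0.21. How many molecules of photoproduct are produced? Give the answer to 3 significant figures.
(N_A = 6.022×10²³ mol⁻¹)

Product: Φ × n_abs = 0.21 × 0.0116 = 0.002436 mol.
As a count: 0.002436 × 6.022×10²³ = 1.47×10²¹.

1.47×10²¹ molecules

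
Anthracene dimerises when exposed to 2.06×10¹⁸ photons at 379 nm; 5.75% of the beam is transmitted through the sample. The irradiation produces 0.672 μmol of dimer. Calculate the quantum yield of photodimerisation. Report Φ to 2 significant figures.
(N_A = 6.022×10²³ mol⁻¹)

Product: 0.672 μmol = 6.72×10⁻⁷ mol.
Moles of photons: 2.06×10¹⁸ / 6.022×10²³ = 3.421×10⁻⁶ mol.
Fraction absorbed: 1 − 5.75/100 = 0.9425.
Photons absorbed: 0.9425 × 3.421×10⁻⁶ = 3.224×10⁻⁶ mol.
Φ = 6.72×10⁻⁷ mol / 3.224×10⁻⁶ mol photons = 0.21.

Φ = 0.21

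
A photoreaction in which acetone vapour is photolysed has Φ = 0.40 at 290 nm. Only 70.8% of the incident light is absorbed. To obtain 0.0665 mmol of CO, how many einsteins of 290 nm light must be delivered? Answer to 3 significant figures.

2.35e-4 einstein

Product: 0.0665 mmol = 6.65e-5 mol.
Photons that must be absorbed: 6.65e-5 / 0.40 = 1.663e-4 mol.
Incident photons needed: 1.663e-4 / 0.708 = 2.349e-4 mol.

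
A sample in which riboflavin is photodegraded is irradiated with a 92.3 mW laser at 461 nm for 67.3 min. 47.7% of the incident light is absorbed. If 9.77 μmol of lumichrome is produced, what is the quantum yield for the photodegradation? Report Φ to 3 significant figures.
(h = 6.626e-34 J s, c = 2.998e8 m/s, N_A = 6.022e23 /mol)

Product: 9.77 μmol = 9.77e-6 mol.
Photon energy at 461 nm: hc/λ = (6.626e-34)(2.998e8)/(461e-9) = 4.309e-19 J.
Energy delivered: (92.3 mW)(4038 s) = 372.7 J.
Photons incident: 372.7 / 4.309e-19 = 8.649e20, i.e. 8.649e20/6.022e23 = 0.001436 mol.
Photons absorbed: 0.477 × 0.001436 = 6.850e-4 mol.
Φ = 9.77e-6 mol / 6.850e-4 mol photons = 0.0143.

Φ = 0.0143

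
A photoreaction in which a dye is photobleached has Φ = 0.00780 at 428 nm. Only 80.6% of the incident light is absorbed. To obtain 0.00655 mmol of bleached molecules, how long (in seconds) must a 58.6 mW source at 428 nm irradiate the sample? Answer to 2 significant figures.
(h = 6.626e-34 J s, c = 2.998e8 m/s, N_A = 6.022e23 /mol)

t ≈ 5000 s

Product: 0.00655 mmol = 6.55e-6 mol.
Photons that must be absorbed: 6.55e-6 / 0.00780 = 8.397e-4 mol.
Incident photons needed: 8.397e-4 / 0.806 = 0.001042 mol.
Photon energy: hc/λ = 4.641e-19 J; per mole, 2.795e5 J mol⁻¹.
Energy required: 0.001042 × 2.795e5 = 291.2 J.
Time: 291.2 J / 0.0586 W = 5000 s.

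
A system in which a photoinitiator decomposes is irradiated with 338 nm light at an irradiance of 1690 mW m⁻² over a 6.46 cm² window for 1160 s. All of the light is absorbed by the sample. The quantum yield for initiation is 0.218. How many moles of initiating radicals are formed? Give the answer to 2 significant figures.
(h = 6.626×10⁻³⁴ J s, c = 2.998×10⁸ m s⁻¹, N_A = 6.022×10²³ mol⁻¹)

Photon energy at 338 nm: hc/λ = (6.626×10⁻³⁴)(2.998×10⁸)/(338×10⁻⁹) = 5.877×10⁻¹⁹ J.
Energy delivered: (1690 mW m⁻²)(6.46×10⁻⁴ m²)(1160 s) = 1.266 J.
Photons incident: 1.266 / 5.877×10⁻¹⁹ = 2.154×10¹⁸, i.e. 2.154×10¹⁸/6.022×10²³ = 3.577×10⁻⁶ mol.
Product: Φ × n_abs = 0.218 × 3.577×10⁻⁶ = 7.798×10⁻⁷ mol.

7.8×10⁻⁷ mol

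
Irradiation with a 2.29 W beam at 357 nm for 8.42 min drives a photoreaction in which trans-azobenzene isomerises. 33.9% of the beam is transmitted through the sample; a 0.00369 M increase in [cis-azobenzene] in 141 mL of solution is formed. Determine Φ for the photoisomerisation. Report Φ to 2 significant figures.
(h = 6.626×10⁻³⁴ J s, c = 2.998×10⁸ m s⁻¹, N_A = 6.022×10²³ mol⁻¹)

Product: (0.00369 M)(0.141 L) = 5.203×10⁻⁴ mol.
Photon energy at 357 nm: hc/λ = (6.626×10⁻³⁴)(2.998×10⁸)/(357×10⁻⁹) = 5.564×10⁻¹⁹ J.
Energy delivered: (2.29 W)(505.2 s) = 1157 J.
Photons incident: 1157 / 5.564×10⁻¹⁹ = 2.079×10²¹, i.e. 2.079×10²¹/6.022×10²³ = 0.003452 mol.
Fraction absorbed: 1 − 33.9/100 = 0.6610.
Photons absorbed: 0.6610 × 0.003452 = 0.002282 mol.
Φ = 5.203×10⁻⁴ mol / 0.002282 mol photons = 0.23.

Φ = 0.23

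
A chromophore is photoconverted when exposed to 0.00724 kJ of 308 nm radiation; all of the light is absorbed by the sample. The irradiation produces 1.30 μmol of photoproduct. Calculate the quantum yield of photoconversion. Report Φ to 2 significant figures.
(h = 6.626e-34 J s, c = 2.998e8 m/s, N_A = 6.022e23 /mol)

Φ = 0.070

Product: 1.30 μmol = 1.30e-6 mol.
Photon energy at 308 nm: hc/λ = (6.626e-34)(2.998e8)/(308e-9) = 6.450e-19 J.
Incident energy: 0.00724 kJ = 7.24 J.
Photons incident: 7.24 / 6.450e-19 = 1.122e19, i.e. 1.122e19/6.022e23 = 1.863e-5 mol.
Φ = 1.30e-6 mol / 1.863e-5 mol photons = 0.070.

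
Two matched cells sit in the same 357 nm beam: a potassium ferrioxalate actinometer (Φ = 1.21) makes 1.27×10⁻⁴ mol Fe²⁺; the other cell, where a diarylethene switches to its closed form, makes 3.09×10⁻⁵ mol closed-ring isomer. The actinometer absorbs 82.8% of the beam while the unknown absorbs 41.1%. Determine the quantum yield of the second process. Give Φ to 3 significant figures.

Photons absorbed by the actinometer: 1.27×10⁻⁴ / 1.21 = 1.050×10⁻⁴ mol.
Incident flux: 1.050×10⁻⁴ / 0.828 = 1.268×10⁻⁴ einstein.
Absorbed by unknown: 0.411 × 1.268×10⁻⁴ = 5.211×10⁻⁵ mol.
Φ(unknown) = 3.09×10⁻⁵ / 5.211×10⁻⁵ = 0.593.

Φ = 0.593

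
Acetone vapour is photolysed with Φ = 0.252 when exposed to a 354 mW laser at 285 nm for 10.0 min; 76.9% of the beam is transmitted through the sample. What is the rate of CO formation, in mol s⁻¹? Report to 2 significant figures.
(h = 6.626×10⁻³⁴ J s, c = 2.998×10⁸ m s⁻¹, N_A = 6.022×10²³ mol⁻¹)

4.9×10⁻⁸ mol s⁻¹

Photon energy at 285 nm: hc/λ = (6.626×10⁻³⁴)(2.998×10⁸)/(285×10⁻⁹) = 6.970×10⁻¹⁹ J.
Energy delivered: (354 mW)(600 s) = 212.4 J.
Photons incident: 212.4 / 6.970×10⁻¹⁹ = 3.047×10²⁰, i.e. 3.047×10²⁰/6.022×10²³ = 5.060×10⁻⁴ mol.
Fraction absorbed: 1 − 76.9/100 = 0.2310.
Photons absorbed: 0.2310 × 5.060×10⁻⁴ = 1.169×10⁻⁴ mol.
Product formed: 0.252 × 1.169×10⁻⁴ = 2.946×10⁻⁵ mol.
Rate: 2.946×10⁻⁵ / 600 s = 4.9×10⁻⁸ mol s⁻¹.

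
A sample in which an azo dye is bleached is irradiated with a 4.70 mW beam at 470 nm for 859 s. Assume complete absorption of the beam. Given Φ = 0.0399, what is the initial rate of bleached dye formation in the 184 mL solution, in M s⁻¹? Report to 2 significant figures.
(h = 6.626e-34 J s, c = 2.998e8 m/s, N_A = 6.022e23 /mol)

4.0e-9 M s⁻¹

Photon energy at 470 nm: hc/λ = (6.626e-34)(2.998e8)/(470e-9) = 4.227e-19 J.
Energy delivered: (4.70 mW)(859 s) = 4.037 J.
Photons incident: 4.037 / 4.227e-19 = 9.551e18, i.e. 9.551e18/6.022e23 = 1.586e-5 mol.
Product formed: 0.0399 × 1.586e-5 = 6.328e-7 mol.
Rate: 6.328e-7 mol / (859 s × 0.184 L) = 4.0e-9 M s⁻¹.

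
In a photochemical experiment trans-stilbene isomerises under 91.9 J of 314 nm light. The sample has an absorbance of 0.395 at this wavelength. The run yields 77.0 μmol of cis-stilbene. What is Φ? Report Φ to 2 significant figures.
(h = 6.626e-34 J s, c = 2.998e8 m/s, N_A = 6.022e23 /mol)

Product: 77.0 μmol = 7.70e-5 mol.
Photon energy at 314 nm: hc/λ = (6.626e-34)(2.998e8)/(314e-9) = 6.326e-19 J.
Photons incident: 91.9 / 6.326e-19 = 1.453e20, i.e. 1.453e20/6.022e23 = 2.413e-4 mol.
Fraction absorbed: 1 − 10^(−0.395) = 0.5973.
Photons absorbed: 0.5973 × 2.413e-4 = 1.441e-4 mol.
Φ = 7.70e-5 mol / 1.441e-4 mol photons = 0.53.

Φ = 0.53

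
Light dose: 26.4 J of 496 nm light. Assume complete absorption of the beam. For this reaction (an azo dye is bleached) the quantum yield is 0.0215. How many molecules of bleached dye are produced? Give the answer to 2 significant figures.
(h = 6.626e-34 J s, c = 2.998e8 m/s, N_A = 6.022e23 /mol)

1.4e18 molecules

Photon energy at 496 nm: hc/λ = (6.626e-34)(2.998e8)/(496e-9) = 4.005e-19 J.
Photons incident: 26.4 / 4.005e-19 = 6.592e19, i.e. 6.592e19/6.022e23 = 1.095e-4 mol.
Product: Φ × n_abs = 0.0215 × 1.095e-4 = 2.354e-6 mol.
As a count: 2.354e-6 × 6.022e23 = 1.4e18.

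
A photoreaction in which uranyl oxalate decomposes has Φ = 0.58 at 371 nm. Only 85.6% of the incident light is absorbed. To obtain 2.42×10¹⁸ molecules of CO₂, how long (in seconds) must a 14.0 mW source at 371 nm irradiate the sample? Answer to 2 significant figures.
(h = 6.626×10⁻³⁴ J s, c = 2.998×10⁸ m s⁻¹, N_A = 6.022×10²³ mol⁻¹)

Product: 2.42×10¹⁸ / 6.022×10²³ = 4.019×10⁻⁶ mol.
Photons that must be absorbed: 4.019×10⁻⁶ / 0.58 = 6.929×10⁻⁶ mol.
Incident photons needed: 6.929×10⁻⁶ / 0.856 = 8.095×10⁻⁶ mol.
Photon energy: hc/λ = 5.354×10⁻¹⁹ J; per mole, 3.224×10⁵ J mol⁻¹.
Energy required: 8.095×10⁻⁶ × 3.224×10⁵ = 2.610 J.
Time: 2.610 J / 0.014 W = 190 s.

t ≈ 190 s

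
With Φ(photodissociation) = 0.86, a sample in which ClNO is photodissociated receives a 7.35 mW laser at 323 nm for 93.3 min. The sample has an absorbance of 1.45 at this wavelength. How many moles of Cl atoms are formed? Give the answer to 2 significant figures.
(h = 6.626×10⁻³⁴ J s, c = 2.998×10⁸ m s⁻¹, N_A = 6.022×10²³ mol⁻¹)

9.2×10⁻⁵ mol

Photon energy at 323 nm: hc/λ = (6.626×10⁻³⁴)(2.998×10⁸)/(323×10⁻⁹) = 6.150×10⁻¹⁹ J.
Energy delivered: (7.35 mW)(5598 s) = 41.15 J.
Photons incident: 41.15 / 6.150×10⁻¹⁹ = 6.691×10¹⁹, i.e. 6.691×10¹⁹/6.022×10²³ = 1.111×10⁻⁴ mol.
Fraction absorbed: 1 − 10^(−1.45) = 0.9645.
Photons absorbed: 0.9645 × 1.111×10⁻⁴ = 1.072×10⁻⁴ mol.
Product: Φ × n_abs = 0.86 × 1.072×10⁻⁴ = 9.219×10⁻⁵ mol.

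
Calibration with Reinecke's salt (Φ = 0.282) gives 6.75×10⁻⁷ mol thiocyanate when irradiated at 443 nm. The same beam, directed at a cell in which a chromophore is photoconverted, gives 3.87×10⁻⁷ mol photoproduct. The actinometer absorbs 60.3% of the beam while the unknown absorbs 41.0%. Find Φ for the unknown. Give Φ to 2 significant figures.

Φ = 0.24

Photons absorbed by the actinometer: 6.75×10⁻⁷ / 0.282 = 2.394×10⁻⁶ mol.
Incident flux: 2.394×10⁻⁶ / 0.603 = 3.970×10⁻⁶ einstein.
Absorbed by unknown: 0.410 × 3.970×10⁻⁶ = 1.628×10⁻⁶ mol.
Φ(unknown) = 3.87×10⁻⁷ / 1.628×10⁻⁶ = 0.24.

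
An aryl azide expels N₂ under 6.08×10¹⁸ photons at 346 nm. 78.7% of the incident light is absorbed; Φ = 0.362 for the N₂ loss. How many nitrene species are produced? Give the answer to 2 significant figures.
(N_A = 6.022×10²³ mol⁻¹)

Moles of photons: 6.08×10¹⁸ / 6.022×10²³ = 1.010×10⁻⁵ mol.
Photons absorbed: 0.787 × 1.010×10⁻⁵ = 7.949×10⁻⁶ mol.
Product: Φ × n_abs = 0.362 × 7.949×10⁻⁶ = 2.878×10⁻⁶ mol.
As a count: 2.878×10⁻⁶ × 6.022×10²³ = 1.7×10¹⁸.

1.7×10¹⁸ species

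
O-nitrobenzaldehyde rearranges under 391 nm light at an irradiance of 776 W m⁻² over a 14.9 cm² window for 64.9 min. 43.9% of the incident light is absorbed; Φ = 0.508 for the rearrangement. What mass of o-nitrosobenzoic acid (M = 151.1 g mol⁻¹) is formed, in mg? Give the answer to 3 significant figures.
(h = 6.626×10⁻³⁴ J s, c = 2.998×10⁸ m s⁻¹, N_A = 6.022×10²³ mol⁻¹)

496 mg

Photon energy at 391 nm: hc/λ = (6.626×10⁻³⁴)(2.998×10⁸)/(391×10⁻⁹) = 5.080×10⁻¹⁹ J.
Energy delivered: (776 W m⁻²)(14.9×10⁻⁴ m²)(3894 s) = 4502 J.
Photons incident: 4502 / 5.080×10⁻¹⁹ = 8.862×10²¹, i.e. 8.862×10²¹/6.022×10²³ = 0.01472 mol.
Photons absorbed: 0.439 × 0.01472 = 0.006462 mol.
Product: Φ × n_abs = 0.508 × 0.006462 = 0.003283 mol.
Mass: 0.003283 × 151.1 = 0.4961 g = 496 mg.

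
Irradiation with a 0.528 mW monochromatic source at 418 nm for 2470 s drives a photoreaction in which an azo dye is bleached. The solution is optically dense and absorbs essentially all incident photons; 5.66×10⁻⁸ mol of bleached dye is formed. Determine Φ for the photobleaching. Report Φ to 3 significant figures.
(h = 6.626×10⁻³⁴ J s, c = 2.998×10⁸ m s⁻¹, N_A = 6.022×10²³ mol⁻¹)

Φ = 0.0124

Photon energy at 418 nm: hc/λ = (6.626×10⁻³⁴)(2.998×10⁸)/(418×10⁻⁹) = 4.752×10⁻¹⁹ J.
Energy delivered: (0.528 mW)(2470 s) = 1.304 J.
Photons incident: 1.304 / 4.752×10⁻¹⁹ = 2.744×10¹⁸, i.e. 2.744×10¹⁸/6.022×10²³ = 4.557×10⁻⁶ mol.
Φ = 5.66×10⁻⁸ mol / 4.557×10⁻⁶ mol photons = 0.0124.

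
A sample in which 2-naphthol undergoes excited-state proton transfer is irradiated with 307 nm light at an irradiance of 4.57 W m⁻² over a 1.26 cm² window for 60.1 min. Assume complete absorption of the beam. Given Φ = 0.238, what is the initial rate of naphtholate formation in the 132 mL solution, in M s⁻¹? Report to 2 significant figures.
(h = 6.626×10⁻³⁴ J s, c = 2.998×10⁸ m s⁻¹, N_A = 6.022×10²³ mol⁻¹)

Photon energy at 307 nm: hc/λ = (6.626×10⁻³⁴)(2.998×10⁸)/(307×10⁻⁹) = 6.471×10⁻¹⁹ J.
Energy delivered: (4.57 W m⁻²)(1.26×10⁻⁴ m²)(3606 s) = 2.076 J.
Photons incident: 2.076 / 6.471×10⁻¹⁹ = 3.208×10¹⁸, i.e. 3.208×10¹⁸/6.022×10²³ = 5.327×10⁻⁶ mol.
Product formed: 0.238 × 5.327×10⁻⁶ = 1.268×10⁻⁶ mol.
Rate: 1.268×10⁻⁶ mol / (3606 s × 0.132 L) = 2.7×10⁻⁹ M s⁻¹.

2.7×10⁻⁹ M s⁻¹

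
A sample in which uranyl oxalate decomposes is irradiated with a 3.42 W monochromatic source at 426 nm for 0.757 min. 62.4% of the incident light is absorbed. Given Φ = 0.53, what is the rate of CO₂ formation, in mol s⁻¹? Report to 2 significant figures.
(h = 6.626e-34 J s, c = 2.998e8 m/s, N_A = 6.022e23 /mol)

4.0e-6 mol s⁻¹

Photon energy at 426 nm: hc/λ = (6.626e-34)(2.998e8)/(426e-9) = 4.663e-19 J.
Energy delivered: (3.42 W)(45.42 s) = 155.3 J.
Photons incident: 155.3 / 4.663e-19 = 3.330e20, i.e. 3.330e20/6.022e23 = 5.530e-4 mol.
Photons absorbed: 0.624 × 5.530e-4 = 3.451e-4 mol.
Product formed: 0.53 × 3.451e-4 = 1.829e-4 mol.
Rate: 1.829e-4 / 45.42 s = 4.0e-6 mol s⁻¹.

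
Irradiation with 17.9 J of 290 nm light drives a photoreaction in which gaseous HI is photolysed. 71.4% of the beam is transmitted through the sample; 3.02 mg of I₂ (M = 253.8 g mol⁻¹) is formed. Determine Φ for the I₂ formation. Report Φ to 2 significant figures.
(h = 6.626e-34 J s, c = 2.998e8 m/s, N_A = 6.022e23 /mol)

Φ = 0.96

Product: 3.02 mg / 253.8 g mol⁻¹ = 1.190e-5 mol.
Photon energy at 290 nm: hc/λ = (6.626e-34)(2.998e8)/(290e-9) = 6.850e-19 J.
Photons incident: 17.9 / 6.850e-19 = 2.613e19, i.e. 2.613e19/6.022e23 = 4.339e-5 mol.
Fraction absorbed: 1 − 71.4/100 = 0.2860.
Photons absorbed: 0.2860 × 4.339e-5 = 1.241e-5 mol.
Φ = 1.190e-5 mol / 1.241e-5 mol photons = 0.96.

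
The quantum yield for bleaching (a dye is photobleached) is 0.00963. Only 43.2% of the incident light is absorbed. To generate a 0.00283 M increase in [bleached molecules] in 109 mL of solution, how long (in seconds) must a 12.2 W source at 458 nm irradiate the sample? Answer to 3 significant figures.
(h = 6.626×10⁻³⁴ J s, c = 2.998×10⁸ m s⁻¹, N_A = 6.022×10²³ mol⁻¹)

Product: (0.00283 M)(0.109 L) = 3.085×10⁻⁴ mol.
Photons that must be absorbed: 3.085×10⁻⁴ / 0.00963 = 0.03204 mol.
Incident photons needed: 0.03204 / 0.432 = 0.07417 mol.
Photon energy: hc/λ = 4.337×10⁻¹⁹ J; per mole, 2.612×10⁵ J mol⁻¹.
Energy required: 0.07417 × 2.612×10⁵ = 1.937×10⁴ J.
Time: 1.937×10⁴ J / 12.2 W = 1590 s.

t ≈ 1590 s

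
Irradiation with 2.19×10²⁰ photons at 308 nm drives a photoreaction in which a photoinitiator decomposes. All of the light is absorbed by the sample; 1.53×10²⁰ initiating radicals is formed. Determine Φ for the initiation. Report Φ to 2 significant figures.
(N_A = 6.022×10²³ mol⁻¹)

Product: 1.53×10²⁰ / 6.022×10²³ = 2.541×10⁻⁴ mol.
Moles of photons: 2.19×10²⁰ / 6.022×10²³ = 3.637×10⁻⁴ mol.
Φ = 2.541×10⁻⁴ mol / 3.637×10⁻⁴ mol photons = 0.70.

Φ = 0.70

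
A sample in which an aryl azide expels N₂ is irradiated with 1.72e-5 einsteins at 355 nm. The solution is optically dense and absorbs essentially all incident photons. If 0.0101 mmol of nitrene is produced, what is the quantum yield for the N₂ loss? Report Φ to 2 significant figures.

Φ = 0.59

Product: 0.0101 mmol = 1.01e-5 mol.
Φ = 1.01e-5 mol / 1.72e-5 mol photons = 0.59.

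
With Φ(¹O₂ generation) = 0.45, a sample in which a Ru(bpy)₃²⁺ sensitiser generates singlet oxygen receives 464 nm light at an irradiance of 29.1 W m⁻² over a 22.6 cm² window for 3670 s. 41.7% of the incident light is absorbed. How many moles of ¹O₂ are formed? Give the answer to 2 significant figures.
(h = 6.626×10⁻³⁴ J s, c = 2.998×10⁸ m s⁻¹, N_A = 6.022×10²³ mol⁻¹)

1.8×10⁻⁴ mol

Photon energy at 464 nm: hc/λ = (6.626×10⁻³⁴)(2.998×10⁸)/(464×10⁻⁹) = 4.281×10⁻¹⁹ J.
Energy delivered: (29.1 W m⁻²)(22.6×10⁻⁴ m²)(3670 s) = 241.4 J.
Photons incident: 241.4 / 4.281×10⁻¹⁹ = 5.639×10²⁰, i.e. 5.639×10²⁰/6.022×10²³ = 9.364×10⁻⁴ mol.
Photons absorbed: 0.417 × 9.364×10⁻⁴ = 3.905×10⁻⁴ mol.
Product: Φ × n_abs = 0.45 × 3.905×10⁻⁴ = 1.757×10⁻⁴ mol.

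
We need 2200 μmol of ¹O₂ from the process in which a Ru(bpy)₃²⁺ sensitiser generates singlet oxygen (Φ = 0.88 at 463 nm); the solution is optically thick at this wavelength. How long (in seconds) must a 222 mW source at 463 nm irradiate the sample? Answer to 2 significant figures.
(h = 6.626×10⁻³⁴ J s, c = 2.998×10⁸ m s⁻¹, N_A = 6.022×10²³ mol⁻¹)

t ≈ 2900 s

Product: 2200 μmol = 0.00220 mol.
Photons that must be absorbed: 0.00220 / 0.88 = 0.002500 mol.
Photon energy: hc/λ = 4.290×10⁻¹⁹ J; per mole, 2.583×10⁵ J mol⁻¹.
Energy required: 0.002500 × 2.583×10⁵ = 645.8 J.
Time: 645.8 J / 0.222 W = 2900 s.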